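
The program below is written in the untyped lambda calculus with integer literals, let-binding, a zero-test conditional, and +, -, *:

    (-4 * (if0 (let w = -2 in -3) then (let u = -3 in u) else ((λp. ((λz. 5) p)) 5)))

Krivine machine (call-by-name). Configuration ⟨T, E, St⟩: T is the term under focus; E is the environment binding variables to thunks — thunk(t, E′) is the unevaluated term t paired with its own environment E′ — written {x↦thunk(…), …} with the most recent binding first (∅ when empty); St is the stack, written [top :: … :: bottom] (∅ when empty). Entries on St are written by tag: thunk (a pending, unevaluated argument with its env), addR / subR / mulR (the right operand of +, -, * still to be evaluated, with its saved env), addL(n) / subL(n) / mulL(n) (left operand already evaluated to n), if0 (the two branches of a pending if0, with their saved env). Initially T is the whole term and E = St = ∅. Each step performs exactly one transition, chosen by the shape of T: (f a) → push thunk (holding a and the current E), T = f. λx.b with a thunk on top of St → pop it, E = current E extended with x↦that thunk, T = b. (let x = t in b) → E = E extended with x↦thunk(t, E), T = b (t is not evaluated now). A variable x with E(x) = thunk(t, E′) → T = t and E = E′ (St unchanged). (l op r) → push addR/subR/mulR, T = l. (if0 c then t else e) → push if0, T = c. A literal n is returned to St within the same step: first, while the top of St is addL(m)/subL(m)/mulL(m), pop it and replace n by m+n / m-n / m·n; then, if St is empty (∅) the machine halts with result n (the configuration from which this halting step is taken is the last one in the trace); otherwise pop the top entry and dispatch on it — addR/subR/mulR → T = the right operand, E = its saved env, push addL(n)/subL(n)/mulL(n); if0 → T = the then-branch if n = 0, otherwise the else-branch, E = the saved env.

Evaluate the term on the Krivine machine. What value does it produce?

t=0: <T=(-4 * (if0 (let w = -2 in -3) then (let u = -3 in u) else ((λp. ((λz. 5) p)) 5))), E=∅, St=∅>
t=1: <T=-4, E=∅, St=[mulR]>
t=2: <T=(if0 (let w = -2 in -3) then (let u = -3 in u) else ((λp. ((λz. 5) p)) 5)), E=∅, St=[mulL(-4)]>
t=3: <T=(let w = -2 in -3), E=∅, St=[if0 :: mulL(-4)]>
t=4: <T=-3, E={w↦thunk(-2, ∅)}, St=[if0 :: mulL(-4)]>
t=5: <T=((λp. ((λz. 5) p)) 5), E=∅, St=[mulL(-4)]>
t=6: <T=(λp. ((λz. 5) p)), E=∅, St=[thunk :: mulL(-4)]>
t=7: <T=((λz. 5) p), E={p↦thunk(5, ∅)}, St=[mulL(-4)]>
t=8: <T=(λz. 5), E={p↦thunk(5, ∅)}, St=[thunk :: mulL(-4)]>
t=9: <T=5, E={z↦thunk(p, {p↦thunk(5, ∅)}), p↦thunk(5, ∅)}, St=[mulL(-4)]>
→ final value -20

Answer: -20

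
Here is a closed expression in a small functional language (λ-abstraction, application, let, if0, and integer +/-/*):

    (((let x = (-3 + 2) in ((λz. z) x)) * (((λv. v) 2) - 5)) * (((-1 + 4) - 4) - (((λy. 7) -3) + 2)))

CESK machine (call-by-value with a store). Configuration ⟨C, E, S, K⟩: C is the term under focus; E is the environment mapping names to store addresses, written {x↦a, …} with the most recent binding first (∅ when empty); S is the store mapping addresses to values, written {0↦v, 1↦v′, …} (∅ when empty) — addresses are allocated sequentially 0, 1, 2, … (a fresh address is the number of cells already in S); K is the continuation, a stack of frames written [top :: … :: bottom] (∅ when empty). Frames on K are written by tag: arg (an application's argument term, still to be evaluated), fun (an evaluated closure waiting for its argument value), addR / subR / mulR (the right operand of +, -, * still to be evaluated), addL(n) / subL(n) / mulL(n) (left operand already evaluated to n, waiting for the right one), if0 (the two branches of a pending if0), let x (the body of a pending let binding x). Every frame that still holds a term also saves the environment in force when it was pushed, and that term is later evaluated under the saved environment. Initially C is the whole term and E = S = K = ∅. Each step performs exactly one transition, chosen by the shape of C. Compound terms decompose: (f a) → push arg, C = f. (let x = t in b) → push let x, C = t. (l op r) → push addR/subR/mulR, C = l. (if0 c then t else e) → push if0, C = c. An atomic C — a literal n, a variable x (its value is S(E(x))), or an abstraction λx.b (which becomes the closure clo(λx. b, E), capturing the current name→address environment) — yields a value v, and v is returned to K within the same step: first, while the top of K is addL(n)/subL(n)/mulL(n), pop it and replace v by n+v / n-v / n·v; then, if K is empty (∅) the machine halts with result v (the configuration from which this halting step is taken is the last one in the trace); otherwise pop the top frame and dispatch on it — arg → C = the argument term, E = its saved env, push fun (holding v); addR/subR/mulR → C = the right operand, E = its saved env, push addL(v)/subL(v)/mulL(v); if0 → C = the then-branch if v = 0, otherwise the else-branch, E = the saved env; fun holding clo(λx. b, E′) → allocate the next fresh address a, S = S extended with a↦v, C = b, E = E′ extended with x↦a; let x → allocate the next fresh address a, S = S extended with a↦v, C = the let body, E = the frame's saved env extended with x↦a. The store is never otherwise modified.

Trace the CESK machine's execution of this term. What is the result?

Answer: -30

Machine steps:
0. ⟨C=(((let x = (-3 + 2) in ((λz. z) x)) * (((λv. v) 2) - 5)) * (((-1 + 4) - 4) - (((λy. 7) -3) + 2))); E=∅; S=∅; K=∅⟩
1. ⟨C=((let x = (-3 + 2) in ((λz. z) x)) * (((λv. v) 2) - 5)); E=∅; S=∅; K=[mulR]⟩
2. ⟨C=(let x = (-3 + 2) in ((λz. z) x)); E=∅; S=∅; K=[mulR :: mulR]⟩
3. ⟨C=(-3 + 2); E=∅; S=∅; K=[let x :: mulR :: mulR]⟩
4. ⟨C=-3; E=∅; S=∅; K=[addR :: let x :: mulR :: mulR]⟩
5. ⟨C=2; E=∅; S=∅; K=[addL(-3) :: let x :: mulR :: mulR]⟩
6. ⟨C=((λz. z) x); E={x↦0}; S={0↦-1}; K=[mulR :: mulR]⟩
7. ⟨C=(λz. z); E={x↦0}; S={0↦-1}; K=[arg :: mulR :: mulR]⟩
8. ⟨C=x; E={x↦0}; S={0↦-1}; K=[fun :: mulR :: mulR]⟩
9. ⟨C=z; E={z↦1, x↦0}; S={0↦-1, 1↦-1}; K=[mulR :: mulR]⟩
10. ⟨C=(((λv. v) 2) - 5); E=∅; S={0↦-1, 1↦-1}; K=[mulL(-1) :: mulR]⟩
11. ⟨C=((λv. v) 2); E=∅; S={0↦-1, 1↦-1}; K=[subR :: mulL(-1) :: mulR]⟩
12. ⟨C=(λv. v); E=∅; S={0↦-1, 1↦-1}; K=[arg :: subR :: mulL(-1) :: mulR]⟩
13. ⟨C=2; E=∅; S={0↦-1, 1↦-1}; K=[fun :: subR :: mulL(-1) :: mulR]⟩
14. ⟨C=v; E={v↦2}; S={0↦-1, 1↦-1, 2↦2}; K=[subR :: mulL(-1) :: mulR]⟩
15. ⟨C=5; E=∅; S={0↦-1, 1↦-1, 2↦2}; K=[subL(2) :: mulL(-1) :: mulR]⟩
16. ⟨C=(((-1 + 4) - 4) - (((λy. 7) -3) + 2)); E=∅; S={0↦-1, 1↦-1, 2↦2}; K=[mulL(3)]⟩
17. ⟨C=((-1 + 4) - 4); E=∅; S={0↦-1, 1↦-1, 2↦2}; K=[subR :: mulL(3)]⟩
18. ⟨C=(-1 + 4); E=∅; S={0↦-1, 1↦-1, 2↦2}; K=[subR :: subR :: mulL(3)]⟩
19. ⟨C=-1; E=∅; S={0↦-1, 1↦-1, 2↦2}; K=[addR :: subR :: subR :: mulL(3)]⟩
20. ⟨C=4; E=∅; S={0↦-1, 1↦-1, 2↦2}; K=[addL(-1) :: subR :: subR :: mulL(3)]⟩
21. ⟨C=4; E=∅; S={0↦-1, 1↦-1, 2↦2}; K=[subL(3) :: subR :: mulL(3)]⟩
22. ⟨C=(((λy. 7) -3) + 2); E=∅; S={0↦-1, 1↦-1, 2↦2}; K=[subL(-1) :: mulL(3)]⟩
23. ⟨C=((λy. 7) -3); E=∅; S={0↦-1, 1↦-1, 2↦2}; K=[addR :: subL(-1) :: mulL(3)]⟩
24. ⟨C=(λy. 7); E=∅; S={0↦-1, 1↦-1, 2↦2}; K=[arg :: addR :: subL(-1) :: mulL(3)]⟩
25. ⟨C=-3; E=∅; S={0↦-1, 1↦-1, 2↦2}; K=[fun :: addR :: subL(-1) :: mulL(3)]⟩
26. ⟨C=7; E={y↦3}; S={0↦-1, 1↦-1, 2↦2, 3↦-3}; K=[addR :: subL(-1) :: mulL(3)]⟩
27. ⟨C=2; E=∅; S={0↦-1, 1↦-1, 2↦2, 3↦-3}; K=[addL(7) :: subL(-1) :: mulL(3)]⟩
→ final value -30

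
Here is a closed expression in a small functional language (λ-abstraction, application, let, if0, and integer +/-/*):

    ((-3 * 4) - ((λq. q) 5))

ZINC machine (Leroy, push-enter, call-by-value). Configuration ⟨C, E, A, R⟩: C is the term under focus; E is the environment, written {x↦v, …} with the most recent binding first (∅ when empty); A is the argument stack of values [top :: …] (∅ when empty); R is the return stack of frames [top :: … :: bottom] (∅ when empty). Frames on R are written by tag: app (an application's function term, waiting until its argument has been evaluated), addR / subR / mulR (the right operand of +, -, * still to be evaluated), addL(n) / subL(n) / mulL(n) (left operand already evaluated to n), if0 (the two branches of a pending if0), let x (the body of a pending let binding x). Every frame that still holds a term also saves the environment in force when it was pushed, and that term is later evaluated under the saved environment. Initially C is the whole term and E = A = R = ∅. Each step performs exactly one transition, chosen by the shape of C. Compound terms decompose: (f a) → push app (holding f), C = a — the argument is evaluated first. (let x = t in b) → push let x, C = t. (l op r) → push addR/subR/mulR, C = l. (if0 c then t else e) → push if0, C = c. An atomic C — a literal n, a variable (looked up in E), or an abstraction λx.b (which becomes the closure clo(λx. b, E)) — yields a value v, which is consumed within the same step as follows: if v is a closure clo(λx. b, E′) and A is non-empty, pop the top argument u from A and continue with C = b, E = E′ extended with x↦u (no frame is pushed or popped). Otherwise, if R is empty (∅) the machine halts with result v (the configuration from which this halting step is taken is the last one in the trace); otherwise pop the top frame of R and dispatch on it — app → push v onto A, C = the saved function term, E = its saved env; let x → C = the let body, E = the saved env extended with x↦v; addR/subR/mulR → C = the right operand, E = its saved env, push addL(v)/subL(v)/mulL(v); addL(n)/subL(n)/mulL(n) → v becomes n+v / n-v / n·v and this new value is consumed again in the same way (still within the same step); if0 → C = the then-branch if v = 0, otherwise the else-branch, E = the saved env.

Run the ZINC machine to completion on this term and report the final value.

Answer: -17

Derivation:
t=0: <C=((-3 * 4) - ((λq. q) 5)), E=∅, A=∅, R=∅>
t=1: <C=(-3 * 4), E=∅, A=∅, R=[subR]>
t=2: <C=-3, E=∅, A=∅, R=[mulR :: subR]>
t=3: <C=4, E=∅, A=∅, R=[mulL(-3) :: subR]>
t=4: <C=((λq. q) 5), E=∅, A=∅, R=[subL(-12)]>
t=5: <C=5, E=∅, A=∅, R=[app :: subL(-12)]>
t=6: <C=(λq. q), E=∅, A=[5], R=[subL(-12)]>
t=7: <C=q, E={q↦5}, A=∅, R=[subL(-12)]>
→ final value -17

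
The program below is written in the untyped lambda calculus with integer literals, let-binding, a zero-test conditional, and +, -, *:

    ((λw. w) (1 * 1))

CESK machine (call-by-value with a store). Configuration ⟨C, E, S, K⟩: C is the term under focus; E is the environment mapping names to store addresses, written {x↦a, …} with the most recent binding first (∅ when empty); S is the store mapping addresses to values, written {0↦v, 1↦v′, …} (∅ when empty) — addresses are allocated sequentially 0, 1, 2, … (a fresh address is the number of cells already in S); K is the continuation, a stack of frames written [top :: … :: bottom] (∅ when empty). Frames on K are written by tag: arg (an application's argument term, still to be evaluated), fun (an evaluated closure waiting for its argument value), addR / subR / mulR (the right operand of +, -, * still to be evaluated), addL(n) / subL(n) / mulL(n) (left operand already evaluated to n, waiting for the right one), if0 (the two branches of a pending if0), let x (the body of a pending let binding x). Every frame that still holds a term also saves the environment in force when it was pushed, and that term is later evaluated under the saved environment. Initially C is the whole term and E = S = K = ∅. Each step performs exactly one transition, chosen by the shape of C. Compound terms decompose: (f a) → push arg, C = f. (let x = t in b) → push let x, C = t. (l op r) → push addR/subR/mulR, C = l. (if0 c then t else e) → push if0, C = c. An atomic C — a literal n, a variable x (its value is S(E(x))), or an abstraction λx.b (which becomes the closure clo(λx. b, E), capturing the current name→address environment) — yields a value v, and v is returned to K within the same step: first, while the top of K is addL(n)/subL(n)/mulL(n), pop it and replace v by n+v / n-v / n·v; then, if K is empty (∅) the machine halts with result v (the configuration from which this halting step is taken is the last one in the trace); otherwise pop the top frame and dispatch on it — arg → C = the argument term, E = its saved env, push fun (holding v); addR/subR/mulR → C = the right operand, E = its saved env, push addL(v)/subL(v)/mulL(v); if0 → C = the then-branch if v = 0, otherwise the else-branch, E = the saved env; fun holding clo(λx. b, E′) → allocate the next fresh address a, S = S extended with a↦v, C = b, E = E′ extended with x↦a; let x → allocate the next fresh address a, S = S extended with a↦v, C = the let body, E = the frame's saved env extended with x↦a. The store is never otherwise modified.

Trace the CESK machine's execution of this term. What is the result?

Answer: 1

Machine steps:
0. [C=((λw. w) (1 * 1)) | E=∅ | S=∅ | K=∅]
1. [C=(λw. w) | E=∅ | S=∅ | K=[arg]]
2. [C=(1 * 1) | E=∅ | S=∅ | K=[fun]]
3. [C=1 | E=∅ | S=∅ | K=[mulR :: fun]]
4. [C=1 | E=∅ | S=∅ | K=[mulL(1) :: fun]]
5. [C=w | E={w↦0} | S={0↦1} | K=∅]
→ final value 1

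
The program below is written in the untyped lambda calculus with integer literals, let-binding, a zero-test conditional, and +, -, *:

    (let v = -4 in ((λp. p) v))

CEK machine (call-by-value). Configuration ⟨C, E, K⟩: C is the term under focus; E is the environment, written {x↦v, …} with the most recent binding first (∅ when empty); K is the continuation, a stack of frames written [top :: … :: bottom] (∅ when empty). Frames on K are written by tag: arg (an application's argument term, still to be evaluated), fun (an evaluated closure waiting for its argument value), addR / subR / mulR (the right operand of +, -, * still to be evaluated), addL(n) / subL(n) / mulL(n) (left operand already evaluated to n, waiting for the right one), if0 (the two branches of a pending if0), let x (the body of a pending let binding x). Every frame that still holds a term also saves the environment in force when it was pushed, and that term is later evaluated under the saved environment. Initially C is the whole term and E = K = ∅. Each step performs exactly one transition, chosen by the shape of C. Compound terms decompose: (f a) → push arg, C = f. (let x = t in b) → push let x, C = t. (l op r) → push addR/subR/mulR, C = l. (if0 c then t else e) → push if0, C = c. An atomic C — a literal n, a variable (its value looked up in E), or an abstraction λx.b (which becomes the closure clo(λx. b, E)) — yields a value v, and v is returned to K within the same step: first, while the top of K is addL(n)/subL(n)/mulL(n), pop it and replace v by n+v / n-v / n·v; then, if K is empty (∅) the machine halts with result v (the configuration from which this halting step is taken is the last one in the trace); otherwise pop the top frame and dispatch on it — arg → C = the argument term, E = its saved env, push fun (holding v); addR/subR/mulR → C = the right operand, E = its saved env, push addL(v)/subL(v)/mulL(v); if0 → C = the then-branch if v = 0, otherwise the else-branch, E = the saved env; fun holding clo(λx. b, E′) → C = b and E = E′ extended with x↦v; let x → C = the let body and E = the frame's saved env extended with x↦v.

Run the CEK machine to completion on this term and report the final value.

t=0: ⟨C=(let v = -4 in ((λp. p) v)); E=∅; K=∅⟩
t=1: ⟨C=-4; E=∅; K=[let v]⟩
t=2: ⟨C=((λp. p) v); E={v↦-4}; K=∅⟩
t=3: ⟨C=(λp. p); E={v↦-4}; K=[arg]⟩
t=4: ⟨C=v; E={v↦-4}; K=[fun]⟩
t=5: ⟨C=p; E={p↦-4, v↦-4}; K=∅⟩
→ final value -4

Answer: -4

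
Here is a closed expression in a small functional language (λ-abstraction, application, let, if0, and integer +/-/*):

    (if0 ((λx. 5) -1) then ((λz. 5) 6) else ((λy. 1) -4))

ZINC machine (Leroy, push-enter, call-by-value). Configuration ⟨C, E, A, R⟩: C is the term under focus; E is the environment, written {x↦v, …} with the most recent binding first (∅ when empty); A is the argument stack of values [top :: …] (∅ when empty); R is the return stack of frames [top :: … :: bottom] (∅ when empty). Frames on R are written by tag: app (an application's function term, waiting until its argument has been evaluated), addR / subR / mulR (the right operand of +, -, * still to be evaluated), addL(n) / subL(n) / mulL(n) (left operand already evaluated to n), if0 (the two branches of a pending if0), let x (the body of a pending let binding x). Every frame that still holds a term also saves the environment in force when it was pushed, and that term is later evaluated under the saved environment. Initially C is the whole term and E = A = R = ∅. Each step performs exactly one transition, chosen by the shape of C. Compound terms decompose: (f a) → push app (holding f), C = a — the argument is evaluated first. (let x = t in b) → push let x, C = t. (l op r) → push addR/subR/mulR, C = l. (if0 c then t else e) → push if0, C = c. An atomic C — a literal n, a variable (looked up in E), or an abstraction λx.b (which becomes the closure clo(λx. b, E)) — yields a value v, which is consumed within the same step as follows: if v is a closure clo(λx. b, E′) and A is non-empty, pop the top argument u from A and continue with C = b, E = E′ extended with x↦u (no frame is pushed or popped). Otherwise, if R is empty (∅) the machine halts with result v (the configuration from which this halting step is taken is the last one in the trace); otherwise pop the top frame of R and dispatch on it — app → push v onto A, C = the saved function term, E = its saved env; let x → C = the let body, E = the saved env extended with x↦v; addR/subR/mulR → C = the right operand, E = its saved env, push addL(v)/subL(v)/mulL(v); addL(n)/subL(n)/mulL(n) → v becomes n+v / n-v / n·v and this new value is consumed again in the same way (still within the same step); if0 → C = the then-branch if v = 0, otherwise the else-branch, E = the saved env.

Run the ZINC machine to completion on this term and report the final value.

t=0: ⟨C=(if0 ((λx. 5) -1) then ((λz. 5) 6) else ((λy. 1) -4)); E=∅; A=∅; R=∅⟩
t=1: ⟨C=((λx. 5) -1); E=∅; A=∅; R=[if0]⟩
t=2: ⟨C=-1; E=∅; A=∅; R=[app :: if0]⟩
t=3: ⟨C=(λx. 5); E=∅; A=[-1]; R=[if0]⟩
t=4: ⟨C=5; E={x↦-1}; A=∅; R=[if0]⟩
t=5: ⟨C=((λy. 1) -4); E=∅; A=∅; R=∅⟩
t=6: ⟨C=-4; E=∅; A=∅; R=[app]⟩
t=7: ⟨C=(λy. 1); E=∅; A=[-4]; R=∅⟩
t=8: ⟨C=1; E={y↦-4}; A=∅; R=∅⟩
→ final value 1

Answer: 1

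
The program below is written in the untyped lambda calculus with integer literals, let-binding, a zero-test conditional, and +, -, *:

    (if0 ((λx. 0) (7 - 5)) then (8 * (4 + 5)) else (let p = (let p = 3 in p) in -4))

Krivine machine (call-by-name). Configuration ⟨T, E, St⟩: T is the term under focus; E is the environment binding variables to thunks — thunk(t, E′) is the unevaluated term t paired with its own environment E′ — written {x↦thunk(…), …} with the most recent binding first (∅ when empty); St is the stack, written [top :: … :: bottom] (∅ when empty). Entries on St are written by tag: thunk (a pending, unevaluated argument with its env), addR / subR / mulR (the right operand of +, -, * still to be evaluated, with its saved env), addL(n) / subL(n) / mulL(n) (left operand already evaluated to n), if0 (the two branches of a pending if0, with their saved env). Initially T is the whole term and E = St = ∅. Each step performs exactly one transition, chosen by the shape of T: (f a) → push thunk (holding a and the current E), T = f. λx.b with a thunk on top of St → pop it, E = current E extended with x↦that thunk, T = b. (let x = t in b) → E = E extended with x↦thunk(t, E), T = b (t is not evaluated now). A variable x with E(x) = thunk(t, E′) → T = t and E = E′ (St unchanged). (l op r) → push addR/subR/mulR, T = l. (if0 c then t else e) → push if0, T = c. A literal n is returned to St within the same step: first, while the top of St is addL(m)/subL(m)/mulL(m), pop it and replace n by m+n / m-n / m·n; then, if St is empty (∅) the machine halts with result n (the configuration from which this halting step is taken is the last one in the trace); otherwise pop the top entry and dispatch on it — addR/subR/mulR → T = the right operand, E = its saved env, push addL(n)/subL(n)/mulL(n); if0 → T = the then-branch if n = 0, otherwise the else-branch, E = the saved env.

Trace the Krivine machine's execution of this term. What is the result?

Answer: 72

Execution trace:
0. [T=(if0 ((λx. 0) (7 - 5)) then (8 * (4 + 5)) else (let p = (let p = 3 in p) in -4)) | E=∅ | St=∅]
1. [T=((λx. 0) (7 - 5)) | E=∅ | St=[if0]]
2. [T=(λx. 0) | E=∅ | St=[thunk :: if0]]
3. [T=0 | E={x↦thunk((7 - 5), ∅)} | St=[if0]]
4. [T=(8 * (4 + 5)) | E=∅ | St=∅]
5. [T=8 | E=∅ | St=[mulR]]
6. [T=(4 + 5) | E=∅ | St=[mulL(8)]]
7. [T=4 | E=∅ | St=[addR :: mulL(8)]]
8. [T=5 | E=∅ | St=[addL(4) :: mulL(8)]]
→ final value 72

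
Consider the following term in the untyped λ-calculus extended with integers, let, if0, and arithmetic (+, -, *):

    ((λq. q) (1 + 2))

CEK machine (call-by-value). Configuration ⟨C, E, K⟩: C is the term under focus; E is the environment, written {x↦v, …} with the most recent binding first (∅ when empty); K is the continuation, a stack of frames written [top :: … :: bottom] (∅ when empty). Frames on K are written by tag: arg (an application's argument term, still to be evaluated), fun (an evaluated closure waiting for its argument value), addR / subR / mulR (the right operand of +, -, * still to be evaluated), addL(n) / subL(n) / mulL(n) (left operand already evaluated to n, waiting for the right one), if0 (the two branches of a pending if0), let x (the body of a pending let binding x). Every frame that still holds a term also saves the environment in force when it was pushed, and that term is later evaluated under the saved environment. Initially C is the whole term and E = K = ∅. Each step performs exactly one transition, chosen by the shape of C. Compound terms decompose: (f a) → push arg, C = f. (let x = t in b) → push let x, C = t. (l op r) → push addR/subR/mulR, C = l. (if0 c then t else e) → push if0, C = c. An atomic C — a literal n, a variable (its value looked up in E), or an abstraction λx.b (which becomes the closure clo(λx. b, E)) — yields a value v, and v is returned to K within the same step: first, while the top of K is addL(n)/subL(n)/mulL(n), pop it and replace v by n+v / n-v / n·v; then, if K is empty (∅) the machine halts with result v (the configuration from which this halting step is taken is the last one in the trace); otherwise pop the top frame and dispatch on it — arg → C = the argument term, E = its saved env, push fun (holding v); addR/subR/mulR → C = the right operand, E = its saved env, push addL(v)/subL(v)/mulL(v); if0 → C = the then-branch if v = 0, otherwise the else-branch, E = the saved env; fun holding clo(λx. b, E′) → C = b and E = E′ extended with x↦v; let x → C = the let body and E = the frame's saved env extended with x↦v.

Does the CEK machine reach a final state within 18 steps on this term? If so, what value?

[0] ⟨C=((λq. q) (1 + 2)); E=∅; K=∅⟩
[1] ⟨C=(λq. q); E=∅; K=[arg]⟩
[2] ⟨C=(1 + 2); E=∅; K=[fun]⟩
[3] ⟨C=1; E=∅; K=[addR :: fun]⟩
[4] ⟨C=2; E=∅; K=[addL(1) :: fun]⟩
[5] ⟨C=q; E={q↦3}; K=∅⟩
→ final value 3

Answer: 3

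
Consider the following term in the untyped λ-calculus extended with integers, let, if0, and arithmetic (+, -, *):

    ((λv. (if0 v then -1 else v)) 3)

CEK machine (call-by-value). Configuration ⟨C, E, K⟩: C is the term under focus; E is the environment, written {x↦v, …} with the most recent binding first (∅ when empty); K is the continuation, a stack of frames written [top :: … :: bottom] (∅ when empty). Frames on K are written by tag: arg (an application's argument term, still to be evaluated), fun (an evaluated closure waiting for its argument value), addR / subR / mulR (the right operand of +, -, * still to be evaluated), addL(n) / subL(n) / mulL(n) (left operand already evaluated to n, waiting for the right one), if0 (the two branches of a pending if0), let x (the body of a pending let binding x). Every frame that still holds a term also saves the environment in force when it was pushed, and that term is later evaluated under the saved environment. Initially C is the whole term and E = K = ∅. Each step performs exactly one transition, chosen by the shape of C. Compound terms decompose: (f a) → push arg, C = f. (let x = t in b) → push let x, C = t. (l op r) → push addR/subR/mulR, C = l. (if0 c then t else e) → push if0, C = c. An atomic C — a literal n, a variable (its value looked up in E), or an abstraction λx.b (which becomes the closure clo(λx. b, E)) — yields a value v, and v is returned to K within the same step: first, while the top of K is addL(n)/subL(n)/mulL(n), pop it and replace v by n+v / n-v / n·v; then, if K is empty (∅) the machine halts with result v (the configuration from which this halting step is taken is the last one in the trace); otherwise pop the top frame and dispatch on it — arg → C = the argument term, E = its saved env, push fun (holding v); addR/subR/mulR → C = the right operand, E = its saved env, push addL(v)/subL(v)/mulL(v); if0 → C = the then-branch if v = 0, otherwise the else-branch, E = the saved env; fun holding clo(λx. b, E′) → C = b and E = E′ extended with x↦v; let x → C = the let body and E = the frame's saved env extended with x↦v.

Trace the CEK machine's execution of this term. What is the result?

Answer: 3

Machine steps:
step 0: <C=((λv. (if0 v then -1 else v)) 3), E=∅, K=∅>
step 1: <C=(λv. (if0 v then -1 else v)), E=∅, K=[arg]>
step 2: <C=3, E=∅, K=[fun]>
step 3: <C=(if0 v then -1 else v), E={v↦3}, K=∅>
step 4: <C=v, E={v↦3}, K=[if0]>
step 5: <C=v, E={v↦3}, K=∅>
→ final value 3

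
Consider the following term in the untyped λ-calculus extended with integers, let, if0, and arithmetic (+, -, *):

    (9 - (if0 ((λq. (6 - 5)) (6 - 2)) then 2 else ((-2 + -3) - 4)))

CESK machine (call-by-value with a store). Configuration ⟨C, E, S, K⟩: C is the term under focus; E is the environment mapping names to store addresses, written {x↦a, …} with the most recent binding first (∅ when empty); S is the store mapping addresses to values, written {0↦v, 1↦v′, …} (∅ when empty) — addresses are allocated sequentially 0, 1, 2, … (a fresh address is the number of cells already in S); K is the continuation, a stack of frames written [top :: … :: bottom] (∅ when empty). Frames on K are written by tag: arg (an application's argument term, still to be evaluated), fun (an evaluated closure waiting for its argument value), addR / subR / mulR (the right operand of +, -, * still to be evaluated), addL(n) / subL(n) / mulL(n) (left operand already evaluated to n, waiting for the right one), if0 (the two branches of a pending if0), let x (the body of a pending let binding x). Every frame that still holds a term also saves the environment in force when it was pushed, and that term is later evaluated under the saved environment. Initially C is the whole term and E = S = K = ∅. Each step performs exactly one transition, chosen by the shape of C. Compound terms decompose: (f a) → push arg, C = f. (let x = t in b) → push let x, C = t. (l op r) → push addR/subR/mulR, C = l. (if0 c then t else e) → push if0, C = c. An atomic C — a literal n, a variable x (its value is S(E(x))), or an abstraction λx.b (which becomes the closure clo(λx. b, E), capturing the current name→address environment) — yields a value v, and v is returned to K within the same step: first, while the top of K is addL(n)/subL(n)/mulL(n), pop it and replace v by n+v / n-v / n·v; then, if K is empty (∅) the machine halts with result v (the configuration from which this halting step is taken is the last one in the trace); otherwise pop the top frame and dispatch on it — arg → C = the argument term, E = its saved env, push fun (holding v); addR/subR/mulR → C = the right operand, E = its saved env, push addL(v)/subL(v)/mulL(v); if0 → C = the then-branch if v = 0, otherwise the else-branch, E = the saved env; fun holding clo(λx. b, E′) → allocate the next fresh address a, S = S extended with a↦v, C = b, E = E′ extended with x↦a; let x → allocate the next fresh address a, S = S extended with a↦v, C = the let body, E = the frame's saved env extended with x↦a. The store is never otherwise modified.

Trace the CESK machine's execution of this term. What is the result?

t=0: [C=(9 - (if0 ((λq. (6 - 5)) (6 - 2)) then 2 else ((-2 + -3) - 4))) | E=∅ | S=∅ | K=∅]
t=1: [C=9 | E=∅ | S=∅ | K=[subR]]
t=2: [C=(if0 ((λq. (6 - 5)) (6 - 2)) then 2 else ((-2 + -3) - 4)) | E=∅ | S=∅ | K=[subL(9)]]
t=3: [C=((λq. (6 - 5)) (6 - 2)) | E=∅ | S=∅ | K=[if0 :: subL(9)]]
t=4: [C=(λq. (6 - 5)) | E=∅ | S=∅ | K=[arg :: if0 :: subL(9)]]
t=5: [C=(6 - 2) | E=∅ | S=∅ | K=[fun :: if0 :: subL(9)]]
t=6: [C=6 | E=∅ | S=∅ | K=[subR :: fun :: if0 :: subL(9)]]
t=7: [C=2 | E=∅ | S=∅ | K=[subL(6) :: fun :: if0 :: subL(9)]]
t=8: [C=(6 - 5) | E={q↦0} | S={0↦4} | K=[if0 :: subL(9)]]
t=9: [C=6 | E={q↦0} | S={0↦4} | K=[subR :: if0 :: subL(9)]]
t=10: [C=5 | E={q↦0} | S={0↦4} | K=[subL(6) :: if0 :: subL(9)]]
t=11: [C=((-2 + -3) - 4) | E=∅ | S={0↦4} | K=[subL(9)]]
t=12: [C=(-2 + -3) | E=∅ | S={0↦4} | K=[subR :: subL(9)]]
t=13: [C=-2 | E=∅ | S={0↦4} | K=[addR :: subR :: subL(9)]]
t=14: [C=-3 | E=∅ | S={0↦4} | K=[addL(-2) :: subR :: subL(9)]]
t=15: [C=4 | E=∅ | S={0↦4} | K=[subL(-5) :: subL(9)]]
→ final value 18

Answer: 18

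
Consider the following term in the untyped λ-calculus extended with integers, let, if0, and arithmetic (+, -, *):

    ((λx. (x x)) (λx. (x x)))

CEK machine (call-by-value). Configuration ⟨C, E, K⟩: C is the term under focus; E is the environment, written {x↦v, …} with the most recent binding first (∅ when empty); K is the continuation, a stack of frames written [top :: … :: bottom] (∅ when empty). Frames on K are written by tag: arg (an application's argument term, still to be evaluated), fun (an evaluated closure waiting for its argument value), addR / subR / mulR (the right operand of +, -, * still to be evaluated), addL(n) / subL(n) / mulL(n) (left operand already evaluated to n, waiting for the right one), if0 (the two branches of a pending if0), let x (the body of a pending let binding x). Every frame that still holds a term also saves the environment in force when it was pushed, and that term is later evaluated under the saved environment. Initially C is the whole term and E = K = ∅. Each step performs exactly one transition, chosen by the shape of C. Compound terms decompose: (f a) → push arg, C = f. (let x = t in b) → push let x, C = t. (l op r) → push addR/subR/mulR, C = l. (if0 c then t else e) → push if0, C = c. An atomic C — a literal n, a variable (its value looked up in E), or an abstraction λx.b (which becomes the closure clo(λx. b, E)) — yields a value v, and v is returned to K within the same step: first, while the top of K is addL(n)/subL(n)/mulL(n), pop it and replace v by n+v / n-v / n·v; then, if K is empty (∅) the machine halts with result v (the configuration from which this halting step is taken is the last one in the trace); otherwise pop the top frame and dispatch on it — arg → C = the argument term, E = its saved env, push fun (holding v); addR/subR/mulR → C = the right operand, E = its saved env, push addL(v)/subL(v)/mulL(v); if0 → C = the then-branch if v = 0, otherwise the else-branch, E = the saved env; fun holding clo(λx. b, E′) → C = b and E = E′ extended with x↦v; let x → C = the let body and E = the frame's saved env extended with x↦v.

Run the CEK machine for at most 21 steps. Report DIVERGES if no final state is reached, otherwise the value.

step 0: ⟨C=((λx. (x x)) (λx. (x x))); E=∅; K=∅⟩
step 1: ⟨C=(λx. (x x)); E=∅; K=[arg]⟩
step 2: ⟨C=(λx. (x x)); E=∅; K=[fun]⟩
step 3: ⟨C=(x x); E={x↦clo(λx. (x x), ∅)}; K=∅⟩
step 4: ⟨C=x; E={x↦clo(λx. (x x), ∅)}; K=[arg]⟩
step 5: ⟨C=x; E={x↦clo(λx. (x x), ∅)}; K=[fun]⟩
… configuration repeats with period 3 (steps 3–5 recur indefinitely) …

Answer: DIVERGES (no final state within 21 steps)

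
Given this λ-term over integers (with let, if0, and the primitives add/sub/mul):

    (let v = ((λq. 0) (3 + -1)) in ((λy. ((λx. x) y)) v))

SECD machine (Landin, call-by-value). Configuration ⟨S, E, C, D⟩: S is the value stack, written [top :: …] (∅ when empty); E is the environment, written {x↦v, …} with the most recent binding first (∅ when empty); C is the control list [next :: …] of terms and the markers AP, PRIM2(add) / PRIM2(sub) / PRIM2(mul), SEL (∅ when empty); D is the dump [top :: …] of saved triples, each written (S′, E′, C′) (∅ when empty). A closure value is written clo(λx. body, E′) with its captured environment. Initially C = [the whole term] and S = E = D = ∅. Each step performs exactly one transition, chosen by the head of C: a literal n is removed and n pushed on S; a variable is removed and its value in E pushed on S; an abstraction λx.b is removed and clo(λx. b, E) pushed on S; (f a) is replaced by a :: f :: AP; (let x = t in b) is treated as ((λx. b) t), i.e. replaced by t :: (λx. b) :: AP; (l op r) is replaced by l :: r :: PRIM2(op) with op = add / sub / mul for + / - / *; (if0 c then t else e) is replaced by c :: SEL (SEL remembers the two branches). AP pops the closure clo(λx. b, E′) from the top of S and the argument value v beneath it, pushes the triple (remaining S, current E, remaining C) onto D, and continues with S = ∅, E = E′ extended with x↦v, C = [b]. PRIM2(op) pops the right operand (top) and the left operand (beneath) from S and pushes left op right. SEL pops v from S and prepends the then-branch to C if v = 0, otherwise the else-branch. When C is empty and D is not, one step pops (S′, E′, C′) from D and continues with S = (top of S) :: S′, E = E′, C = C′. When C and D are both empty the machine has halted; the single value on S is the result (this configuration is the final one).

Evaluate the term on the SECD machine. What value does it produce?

Answer: 0

Machine steps:
0. [S=∅ | E=∅ | C=[(let v = ((λq. 0) (3 + -1)) in ((λy. ((λx. x) y)) v))] | D=∅]
1. [S=∅ | E=∅ | C=[((λq. 0) (3 + -1)) :: (λv. ((λy. ((λx. x) y)) v)) :: AP] | D=∅]
2. [S=∅ | E=∅ | C=[(3 + -1) :: (λq. 0) :: AP :: (λv. ((λy. ((λx. x) y)) v)) :: AP] | D=∅]
3. [S=∅ | E=∅ | C=[3 :: -1 :: PRIM2(add) :: (λq. 0) :: AP :: (λv. ((λy. ((λx. x) y)) v)) :: AP] | D=∅]
4. [S=[3] | E=∅ | C=[-1 :: PRIM2(add) :: (λq. 0) :: AP :: (λv. ((λy. ((λx. x) y)) v)) :: AP] | D=∅]
5. [S=[-1 :: 3] | E=∅ | C=[PRIM2(add) :: (λq. 0) :: AP :: (λv. ((λy. ((λx. x) y)) v)) :: AP] | D=∅]
6. [S=[2] | E=∅ | C=[(λq. 0) :: AP :: (λv. ((λy. ((λx. x) y)) v)) :: AP] | D=∅]
7. [S=[clo(λq. 0, ∅) :: 2] | E=∅ | C=[AP :: (λv. ((λy. ((λx. x) y)) v)) :: AP] | D=∅]
8. [S=∅ | E={q↦2} | C=[0] | D=[(∅, ∅, [(λv. ((λy. ((λx. x) y)) v)) :: AP])]]
9. [S=[0] | E={q↦2} | C=∅ | D=[(∅, ∅, [(λv. ((λy. ((λx. x) y)) v)) :: AP])]]
10. [S=[0] | E=∅ | C=[(λv. ((λy. ((λx. x) y)) v)) :: AP] | D=∅]
11. [S=[clo(λv. ((λy. ((λx. x) y)) v), ∅) :: 0] | E=∅ | C=[AP] | D=∅]
12. [S=∅ | E={v↦0} | C=[((λy. ((λx. x) y)) v)] | D=[(∅, ∅, ∅)]]
13. [S=∅ | E={v↦0} | C=[v :: (λy. ((λx. x) y)) :: AP] | D=[(∅, ∅, ∅)]]
14. [S=[0] | E={v↦0} | C=[(λy. ((λx. x) y)) :: AP] | D=[(∅, ∅, ∅)]]
15. [S=[clo(λy. ((λx. x) y), {v↦0}) :: 0] | E={v↦0} | C=[AP] | D=[(∅, ∅, ∅)]]
16. [S=∅ | E={y↦0, v↦0} | C=[((λx. x) y)] | D=[(∅, {v↦0}, ∅) :: (∅, ∅, ∅)]]
17. [S=∅ | E={y↦0, v↦0} | C=[y :: (λx. x) :: AP] | D=[(∅, {v↦0}, ∅) :: (∅, ∅, ∅)]]
18. [S=[0] | E={y↦0, v↦0} | C=[(λx. x) :: AP] | D=[(∅, {v↦0}, ∅) :: (∅, ∅, ∅)]]
19. [S=[clo(λx. x, {y↦0, v↦0}) :: 0] | E={y↦0, v↦0} | C=[AP] | D=[(∅, {v↦0}, ∅) :: (∅, ∅, ∅)]]
20. [S=∅ | E={x↦0, y↦0, v↦0} | C=[x] | D=[(∅, {y↦0, v↦0}, ∅) :: (∅, {v↦0}, ∅) :: (∅, ∅, ∅)]]
21. [S=[0] | E={x↦0, y↦0, v↦0} | C=∅ | D=[(∅, {y↦0, v↦0}, ∅) :: (∅, {v↦0}, ∅) :: (∅, ∅, ∅)]]
22. [S=[0] | E={y↦0, v↦0} | C=∅ | D=[(∅, {v↦0}, ∅) :: (∅, ∅, ∅)]]
23. [S=[0] | E={v↦0} | C=∅ | D=[(∅, ∅, ∅)]]
24. [S=[0] | E=∅ | C=∅ | D=∅]
→ final value 0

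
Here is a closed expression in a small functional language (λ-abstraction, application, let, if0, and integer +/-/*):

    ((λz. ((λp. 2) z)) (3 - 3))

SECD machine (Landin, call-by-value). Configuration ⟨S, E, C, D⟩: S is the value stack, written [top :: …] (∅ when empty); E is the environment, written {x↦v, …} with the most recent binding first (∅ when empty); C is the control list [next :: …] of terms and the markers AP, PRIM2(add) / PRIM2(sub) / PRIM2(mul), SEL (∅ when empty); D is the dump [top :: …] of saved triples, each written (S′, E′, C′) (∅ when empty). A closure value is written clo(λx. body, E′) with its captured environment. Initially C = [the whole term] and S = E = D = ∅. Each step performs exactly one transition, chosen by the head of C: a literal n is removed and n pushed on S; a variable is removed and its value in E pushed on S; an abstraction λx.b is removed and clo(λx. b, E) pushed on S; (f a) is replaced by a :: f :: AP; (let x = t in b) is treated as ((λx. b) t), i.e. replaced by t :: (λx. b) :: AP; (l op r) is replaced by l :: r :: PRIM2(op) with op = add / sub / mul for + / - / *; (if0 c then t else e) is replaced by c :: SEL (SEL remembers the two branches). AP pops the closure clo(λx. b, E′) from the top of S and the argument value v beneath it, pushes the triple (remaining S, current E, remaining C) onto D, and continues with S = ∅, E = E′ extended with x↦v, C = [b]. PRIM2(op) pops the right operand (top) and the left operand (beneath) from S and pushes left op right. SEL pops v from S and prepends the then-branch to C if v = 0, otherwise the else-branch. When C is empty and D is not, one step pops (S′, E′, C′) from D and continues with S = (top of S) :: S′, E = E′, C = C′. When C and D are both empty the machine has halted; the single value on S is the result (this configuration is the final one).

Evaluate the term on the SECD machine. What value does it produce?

t=0: [S=∅ | E=∅ | C=[((λz. ((λp. 2) z)) (3 - 3))] | D=∅]
t=1: [S=∅ | E=∅ | C=[(3 - 3) :: (λz. ((λp. 2) z)) :: AP] | D=∅]
t=2: [S=∅ | E=∅ | C=[3 :: 3 :: PRIM2(sub) :: (λz. ((λp. 2) z)) :: AP] | D=∅]
t=3: [S=[3] | E=∅ | C=[3 :: PRIM2(sub) :: (λz. ((λp. 2) z)) :: AP] | D=∅]
t=4: [S=[3 :: 3] | E=∅ | C=[PRIM2(sub) :: (λz. ((λp. 2) z)) :: AP] | D=∅]
t=5: [S=[0] | E=∅ | C=[(λz. ((λp. 2) z)) :: AP] | D=∅]
t=6: [S=[clo(λz. ((λp. 2) z), ∅) :: 0] | E=∅ | C=[AP] | D=∅]
t=7: [S=∅ | E={z↦0} | C=[((λp. 2) z)] | D=[(∅, ∅, ∅)]]
t=8: [S=∅ | E={z↦0} | C=[z :: (λp. 2) :: AP] | D=[(∅, ∅, ∅)]]
t=9: [S=[0] | E={z↦0} | C=[(λp. 2) :: AP] | D=[(∅, ∅, ∅)]]
t=10: [S=[clo(λp. 2, {z↦0}) :: 0] | E={z↦0} | C=[AP] | D=[(∅, ∅, ∅)]]
t=11: [S=∅ | E={p↦0, z↦0} | C=[2] | D=[(∅, {z↦0}, ∅) :: (∅, ∅, ∅)]]
t=12: [S=[2] | E={p↦0, z↦0} | C=∅ | D=[(∅, {z↦0}, ∅) :: (∅, ∅, ∅)]]
t=13: [S=[2] | E={z↦0} | C=∅ | D=[(∅, ∅, ∅)]]
t=14: [S=[2] | E=∅ | C=∅ | D=∅]
→ final value 2

Answer: 2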